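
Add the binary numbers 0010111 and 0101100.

Add column by column from the right: bit + bit + carry-in; write the sum mod 2, carry 1 when the sum is 2 or 3.
carry:  1111000
        0010111
+       0101100
---------------
       01000011
(the carry out of the leftmost column, 0, becomes the leading bit)
Decimal check:
  0010111 = 16 + 4 + 2 + 1 = 23
  0101100 = 32 + 8 + 4 = 44
  23 + 44 = 67, and 01000011 = 64 + 2 + 1 = 67 ✓



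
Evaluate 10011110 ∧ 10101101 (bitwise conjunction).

AND: 1 only when both bits are 1
  10011110
& 10101101
----------
  10001100
Decimal: 158 & 173 = 140



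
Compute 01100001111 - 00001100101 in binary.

Method 1 - Direct subtraction (column by column from the right: bit − bit − borrow-in; if negative, add 2 and borrow 1 from the next column):
borrow: 00111000000
        01100001111
-       00001100101
-------------------
        01010101010

Method 2 - Add two's complement:
Two's complement of 00001100101: invert → 11110011010, add 1 → 11110011011
  01100001111
+ 11110011011
-------------
 101010101010  (end carry out of the top bit = 1)
Discarding the end carry: 01010101010
Decimal check:
  01100001111 = 512 + 256 + 8 + 4 + 2 + 1 = 783
  00001100101 = 64 + 32 + 4 + 1 = 101
  783 - 101 = 682, and 01010101010 = 512 + 128 + 32 + 8 + 2 = 682 ✓



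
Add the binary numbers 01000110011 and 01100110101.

Add column by column from the right: bit + bit + carry-in; write the sum mod 2, carry 1 when the sum is 2 or 3.
carry:  10001101110
        01000110011
+       01100110101
-------------------
       010101101000
(the carry out of the leftmost column, 0, becomes the leading bit)
Decimal check:
  01000110011 = 512 + 32 + 16 + 2 + 1 = 563
  01100110101 = 512 + 256 + 32 + 16 + 4 + 1 = 821
  563 + 821 = 1384, and 010101101000 = 1024 + 256 + 64 + 32 + 8 = 1384 ✓



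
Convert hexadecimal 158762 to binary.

Convert each hex digit to 4 bits:
  1 = 0001
  5 = 0101
  8 = 1000
  7 = 0111
  6 = 0110
  2 = 0010
Concatenate: 000101011000011101100010



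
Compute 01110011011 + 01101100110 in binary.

Add column by column from the right: bit + bit + carry-in; write the sum mod 2, carry 1 when the sum is 2 or 3.
carry:  11111111100
        01110011011
+       01101100110
-------------------
       011100000001
(the carry out of the leftmost column, 0, becomes the leading bit)
Decimal check:
  01110011011 = 512 + 256 + 128 + 16 + 8 + 2 + 1 = 923
  01101100110 = 512 + 256 + 64 + 32 + 4 + 2 = 870
  923 + 870 = 1793, and 011100000001 = 1024 + 512 + 256 + 1 = 1793 ✓



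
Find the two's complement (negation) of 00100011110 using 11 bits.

Original: 00100011110
Step 1 - Invert all bits: 11011100001
Step 2 - Add 1: 11011100010
Verification: 00100011110 + 11011100010 = 100000000000; discarding the end carry (carry out of the top bit) leaves the 11-bit value 00000000000, as required for x + (-x)



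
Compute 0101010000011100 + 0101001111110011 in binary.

Add column by column from the right: bit + bit + carry-in; write the sum mod 2, carry 1 when the sum is 2 or 3.
carry:  1010111111100000
        0101010000011100
+       0101001111110011
------------------------
       01010100000001111
(the carry out of the leftmost column, 0, becomes the leading bit)
Decimal check:
  0101010000011100 = 16384 + 4096 + 1024 + 16 + 8 + 4 = 21532
  0101001111110011 = 16384 + 4096 + 512 + 256 + 128 + 64 + 32 + 16 + 2 + 1 = 21491
  21532 + 21491 = 43023, and 01010100000001111 = 32768 + 8192 + 2048 + 8 + 4 + 2 + 1 = 43023 ✓



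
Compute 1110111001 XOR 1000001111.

XOR: 1 when bits differ
  1110111001
^ 1000001111
------------
  0110110110
Decimal: 953 ^ 527 = 438



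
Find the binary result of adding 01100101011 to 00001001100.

Add column by column from the right: bit + bit + carry-in; write the sum mod 2, carry 1 when the sum is 2 or 3.
carry:  00000010000
        01100101011
+       00001001100
-------------------
       001101110111
(the carry out of the leftmost column, 0, becomes the leading bit)
Decimal check:
  01100101011 = 512 + 256 + 32 + 8 + 2 + 1 = 811
  00001001100 = 64 + 8 + 4 = 76
  811 + 76 = 887, and 001101110111 = 512 + 256 + 64 + 32 + 16 + 4 + 2 + 1 = 887 ✓



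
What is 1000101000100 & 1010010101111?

AND: 1 only when both bits are 1
  1000101000100
& 1010010101111
---------------
  1000000000100
Decimal: 4420 & 5295 = 4100



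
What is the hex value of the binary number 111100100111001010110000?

Group into 4-bit nibbles from right:
  1111 = F
  0010 = 2
  0111 = 7
  0010 = 2
  1011 = B
  0000 = 0
Result: F272B0



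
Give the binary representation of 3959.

Using repeated division by 2:
3959 ÷ 2 = 1979 remainder 1
1979 ÷ 2 = 989 remainder 1
989 ÷ 2 = 494 remainder 1
494 ÷ 2 = 247 remainder 0
247 ÷ 2 = 123 remainder 1
123 ÷ 2 = 61 remainder 1
61 ÷ 2 = 30 remainder 1
30 ÷ 2 = 15 remainder 0
15 ÷ 2 = 7 remainder 1
7 ÷ 2 = 3 remainder 1
3 ÷ 2 = 1 remainder 1
1 ÷ 2 = 0 remainder 1
Reading remainders bottom to top: 111101110111



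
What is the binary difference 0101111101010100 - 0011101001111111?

Method 1 - Direct subtraction (column by column from the right: bit − bit − borrow-in; if negative, add 2 and borrow 1 from the next column):
borrow: 0100000111111110
        0101111101010100
-       0011101001111111
------------------------
        0010010011010101

Method 2 - Add two's complement:
Two's complement of 0011101001111111: invert → 1100010110000000, add 1 → 1100010110000001
  0101111101010100
+ 1100010110000001
------------------
 10010010011010101  (end carry out of the top bit = 1)
Discarding the end carry: 0010010011010101
Decimal check:
  0101111101010100 = 16384 + 4096 + 2048 + 1024 + 512 + 256 + 64 + 16 + 4 = 24404
  0011101001111111 = 8192 + 4096 + 2048 + 512 + 64 + 32 + 16 + 8 + 4 + 2 + 1 = 14975
  24404 - 14975 = 9429, and 0010010011010101 = 8192 + 1024 + 128 + 64 + 16 + 4 + 1 = 9429 ✓



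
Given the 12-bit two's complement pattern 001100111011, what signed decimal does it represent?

Binary: 001100111011
Sign bit: 0 (non-negative)
Read directly as an unsigned value:
001100111011 = 512 + 256 + 32 + 16 + 8 + 2 + 1 = 827
Value: 827



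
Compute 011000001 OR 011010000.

OR: 1 when either bit is 1
  011000001
| 011010000
-----------
  011010001
Decimal: 193 | 208 = 209



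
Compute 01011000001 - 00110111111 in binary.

Method 1 - Direct subtraction (column by column from the right: bit − bit − borrow-in; if negative, add 2 and borrow 1 from the next column):
borrow: 01001111100
        01011000001
-       00110111111
-------------------
        00100000010

Method 2 - Add two's complement:
Two's complement of 00110111111: invert → 11001000000, add 1 → 11001000001
  01011000001
+ 11001000001
-------------
 100100000010  (end carry out of the top bit = 1)
Discarding the end carry: 00100000010
Decimal check:
  01011000001 = 512 + 128 + 64 + 1 = 705
  00110111111 = 256 + 128 + 32 + 16 + 8 + 4 + 2 + 1 = 447
  705 - 447 = 258, and 00100000010 = 256 + 2 = 258 ✓



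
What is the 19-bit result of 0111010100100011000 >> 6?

Original: 0111010100100011000 (decimal 239896)
Shift right by 6 positions
Drop the 6 low bits; fill with zeros on the left
Result: 0000000111010100100 (decimal 3748)
Equivalent: 239896 >> 6 = 239896 ÷ 2^6 = 3748



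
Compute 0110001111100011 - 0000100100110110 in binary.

Method 1 - Direct subtraction (column by column from the right: bit − bit − borrow-in; if negative, add 2 and borrow 1 from the next column):
borrow: 0011000001111000
        0110001111100011
-       0000100100110110
------------------------
        0101101010101101

Method 2 - Add two's complement:
Two's complement of 0000100100110110: invert → 1111011011001001, add 1 → 1111011011001010
  0110001111100011
+ 1111011011001010
------------------
 10101101010101101  (end carry out of the top bit = 1)
Discarding the end carry: 0101101010101101
Decimal check:
  0110001111100011 = 16384 + 8192 + 512 + 256 + 128 + 64 + 32 + 2 + 1 = 25571
  0000100100110110 = 2048 + 256 + 32 + 16 + 4 + 2 = 2358
  25571 - 2358 = 23213, and 0101101010101101 = 16384 + 4096 + 2048 + 512 + 128 + 32 + 8 + 4 + 1 = 23213 ✓



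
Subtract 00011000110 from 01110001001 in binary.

Method 1 - Direct subtraction (column by column from the right: bit − bit − borrow-in; if negative, add 2 and borrow 1 from the next column):
borrow: 00110001100
        01110001001
-       00011000110
-------------------
        01011000011

Method 2 - Add two's complement:
Two's complement of 00011000110: invert → 11100111001, add 1 → 11100111010
  01110001001
+ 11100111010
-------------
 101011000011  (end carry out of the top bit = 1)
Discarding the end carry: 01011000011
Decimal check:
  01110001001 = 512 + 256 + 128 + 8 + 1 = 905
  00011000110 = 128 + 64 + 4 + 2 = 198
  905 - 198 = 707, and 01011000011 = 512 + 128 + 64 + 2 + 1 = 707 ✓



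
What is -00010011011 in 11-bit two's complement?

Original: 00010011011
Step 1 - Invert all bits: 11101100100
Step 2 - Add 1: 11101100101
Verification: 00010011011 + 11101100101 = 100000000000; discarding the end carry (carry out of the top bit) leaves the 11-bit value 00000000000, as required for x + (-x)



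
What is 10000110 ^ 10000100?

XOR: 1 when bits differ
  10000110
^ 10000100
----------
  00000010
Decimal: 134 ^ 132 = 2



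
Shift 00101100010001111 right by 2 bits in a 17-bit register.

Original: 00101100010001111 (decimal 22671)
Shift right by 2 positions
Drop the 2 low bits; fill with zeros on the left
Result: 00001011000100011 (decimal 5667)
Equivalent: 22671 >> 2 = 22671 ÷ 2^2 = 5667



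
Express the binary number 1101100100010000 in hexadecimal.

Group into 4-bit nibbles from right:
  1101 = D
  1001 = 9
  0001 = 1
  0000 = 0
Result: D910



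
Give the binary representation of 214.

Using repeated division by 2:
214 ÷ 2 = 107 remainder 0
107 ÷ 2 = 53 remainder 1
53 ÷ 2 = 26 remainder 1
26 ÷ 2 = 13 remainder 0
13 ÷ 2 = 6 remainder 1
6 ÷ 2 = 3 remainder 0
3 ÷ 2 = 1 remainder 1
1 ÷ 2 = 0 remainder 1
Reading remainders bottom to top: 11010110



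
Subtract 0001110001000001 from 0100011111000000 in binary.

Method 1 - Direct subtraction (column by column from the right: bit − bit − borrow-in; if negative, add 2 and borrow 1 from the next column):
borrow: 0111000011111110
        0100011111000000
-       0001110001000001
------------------------
        0010101101111111

Method 2 - Add two's complement:
Two's complement of 0001110001000001: invert → 1110001110111110, add 1 → 1110001110111111
  0100011111000000
+ 1110001110111111
------------------
 10010101101111111  (end carry out of the top bit = 1)
Discarding the end carry: 0010101101111111
Decimal check:
  0100011111000000 = 16384 + 1024 + 512 + 256 + 128 + 64 = 18368
  0001110001000001 = 4096 + 2048 + 1024 + 64 + 1 = 7233
  18368 - 7233 = 11135, and 0010101101111111 = 8192 + 2048 + 512 + 256 + 64 + 32 + 16 + 8 + 4 + 2 + 1 = 11135 ✓



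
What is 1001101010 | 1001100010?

OR: 1 when either bit is 1
  1001101010
| 1001100010
------------
  1001101010
Decimal: 618 | 610 = 618



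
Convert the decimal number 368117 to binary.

Using repeated division by 2:
368117 ÷ 2 = 184058 remainder 1
184058 ÷ 2 = 92029 remainder 0
92029 ÷ 2 = 46014 remainder 1
46014 ÷ 2 = 23007 remainder 0
23007 ÷ 2 = 11503 remainder 1
11503 ÷ 2 = 5751 remainder 1
5751 ÷ 2 = 2875 remainder 1
2875 ÷ 2 = 1437 remainder 1
1437 ÷ 2 = 718 remainder 1
718 ÷ 2 = 359 remainder 0
359 ÷ 2 = 179 remainder 1
179 ÷ 2 = 89 remainder 1
89 ÷ 2 = 44 remainder 1
44 ÷ 2 = 22 remainder 0
22 ÷ 2 = 11 remainder 0
11 ÷ 2 = 5 remainder 1
5 ÷ 2 = 2 remainder 1
2 ÷ 2 = 1 remainder 0
1 ÷ 2 = 0 remainder 1
Reading remainders bottom to top: 1011001110111110101



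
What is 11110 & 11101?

AND: 1 only when both bits are 1
  11110
& 11101
-------
  11100
Decimal: 30 & 29 = 28



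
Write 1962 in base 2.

Using repeated division by 2:
1962 ÷ 2 = 981 remainder 0
981 ÷ 2 = 490 remainder 1
490 ÷ 2 = 245 remainder 0
245 ÷ 2 = 122 remainder 1
122 ÷ 2 = 61 remainder 0
61 ÷ 2 = 30 remainder 1
30 ÷ 2 = 15 remainder 0
15 ÷ 2 = 7 remainder 1
7 ÷ 2 = 3 remainder 1
3 ÷ 2 = 1 remainder 1
1 ÷ 2 = 0 remainder 1
Reading remainders bottom to top: 11110101010



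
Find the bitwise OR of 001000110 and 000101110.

OR: 1 when either bit is 1
  001000110
| 000101110
-----------
  001101110
Decimal: 70 | 46 = 110



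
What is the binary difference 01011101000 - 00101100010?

Method 1 - Direct subtraction (column by column from the right: bit − bit − borrow-in; if negative, add 2 and borrow 1 from the next column):
borrow: 01000001100
        01011101000
-       00101100010
-------------------
        00110000110

Method 2 - Add two's complement:
Two's complement of 00101100010: invert → 11010011101, add 1 → 11010011110
  01011101000
+ 11010011110
-------------
 100110000110  (end carry out of the top bit = 1)
Discarding the end carry: 00110000110
Decimal check:
  01011101000 = 512 + 128 + 64 + 32 + 8 = 744
  00101100010 = 256 + 64 + 32 + 2 = 354
  744 - 354 = 390, and 00110000110 = 256 + 128 + 4 + 2 = 390 ✓



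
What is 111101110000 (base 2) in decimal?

Sum of powers of 2 for each 1-bit:
2^4 + 2^5 + 2^6 + 2^8 + 2^9 + 2^10 + 2^11
= 16 + 32 + 64 + 256 + 512 + 1024 + 2048
= 3952



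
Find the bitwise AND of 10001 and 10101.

AND: 1 only when both bits are 1
  10001
& 10101
-------
  10001
Decimal: 17 & 21 = 17



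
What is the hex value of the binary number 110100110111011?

Group into 4-bit nibbles from right:
  0110 = 6
  1001 = 9
  1011 = B
  1011 = B
Result: 69BB



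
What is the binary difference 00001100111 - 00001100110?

Method 1 - Direct subtraction (column by column from the right: bit − bit − borrow-in; if negative, add 2 and borrow 1 from the next column):
borrow: 00000000000
        00001100111
-       00001100110
-------------------
        00000000001

Method 2 - Add two's complement:
Two's complement of 00001100110: invert → 11110011001, add 1 → 11110011010
  00001100111
+ 11110011010
-------------
 100000000001  (end carry out of the top bit = 1)
Discarding the end carry: 00000000001
Decimal check:
  00001100111 = 64 + 32 + 4 + 2 + 1 = 103
  00001100110 = 64 + 32 + 4 + 2 = 102
  103 - 102 = 1, and 00000000001 = 1 ✓



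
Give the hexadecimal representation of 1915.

Using repeated division by 16 (digits 10–15 are A–F):
1915 ÷ 16 = 119 remainder 11 (B)
119 ÷ 16 = 7 remainder 7
7 ÷ 16 = 0 remainder 7
Reading remainders bottom to top: 77B



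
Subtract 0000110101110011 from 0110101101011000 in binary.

Method 1 - Direct subtraction (column by column from the right: bit − bit − borrow-in; if negative, add 2 and borrow 1 from the next column):
borrow: 0011101111001110
        0110101101011000
-       0000110101110011
------------------------
        0101110111100101

Method 2 - Add two's complement:
Two's complement of 0000110101110011: invert → 1111001010001100, add 1 → 1111001010001101
  0110101101011000
+ 1111001010001101
------------------
 10101110111100101  (end carry out of the top bit = 1)
Discarding the end carry: 0101110111100101
Decimal check:
  0110101101011000 = 16384 + 8192 + 2048 + 512 + 256 + 64 + 16 + 8 = 27480
  0000110101110011 = 2048 + 1024 + 256 + 64 + 32 + 16 + 2 + 1 = 3443
  27480 - 3443 = 24037, and 0101110111100101 = 16384 + 4096 + 2048 + 1024 + 256 + 128 + 64 + 32 + 4 + 1 = 24037 ✓



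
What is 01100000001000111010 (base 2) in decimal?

Sum of powers of 2 for each 1-bit:
2^1 + 2^3 + 2^4 + 2^5 + 2^9 + 2^17 + 2^18
= 2 + 8 + 16 + 32 + 512 + 131072 + 262144
= 393786



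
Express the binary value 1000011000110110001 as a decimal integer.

Sum of powers of 2 for each 1-bit:
2^0 + 2^4 + 2^5 + 2^7 + 2^8 + 2^12 + 2^13 + 2^18
= 1 + 16 + 32 + 128 + 256 + 4096 + 8192 + 262144
= 274865



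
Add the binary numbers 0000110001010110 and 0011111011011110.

Add column by column from the right: bit + bit + carry-in; write the sum mod 2, carry 1 when the sum is 2 or 3.
carry:  0111100110111100
        0000110001010110
+       0011111011011110
------------------------
       00100101100110100
(the carry out of the leftmost column, 0, becomes the leading bit)
Decimal check:
  0000110001010110 = 2048 + 1024 + 64 + 16 + 4 + 2 = 3158
  0011111011011110 = 8192 + 4096 + 2048 + 1024 + 512 + 128 + 64 + 16 + 8 + 4 + 2 = 16094
  3158 + 16094 = 19252, and 00100101100110100 = 16384 + 2048 + 512 + 256 + 32 + 16 + 4 = 19252 ✓



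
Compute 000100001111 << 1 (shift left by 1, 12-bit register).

Original: 000100001111 (decimal 271)
Shift left by 1 position
Append 1 zero on the right
Result: 001000011110 (decimal 542)
Equivalent: 271 << 1 = 271 × 2^1 = 542



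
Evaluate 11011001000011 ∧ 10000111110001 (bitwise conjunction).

AND: 1 only when both bits are 1
  11011001000011
& 10000111110001
----------------
  10000001000001
Decimal: 13891 & 8689 = 8257



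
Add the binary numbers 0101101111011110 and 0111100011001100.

Add column by column from the right: bit + bit + carry-in; write the sum mod 2, carry 1 when the sum is 2 or 3.
carry:  1111011110111000
        0101101111011110
+       0111100011001100
------------------------
       01101010010101010
(the carry out of the leftmost column, 0, becomes the leading bit)
Decimal check:
  0101101111011110 = 16384 + 4096 + 2048 + 512 + 256 + 128 + 64 + 16 + 8 + 4 + 2 = 23518
  0111100011001100 = 16384 + 8192 + 4096 + 2048 + 128 + 64 + 8 + 4 = 30924
  23518 + 30924 = 54442, and 01101010010101010 = 32768 + 16384 + 4096 + 1024 + 128 + 32 + 8 + 2 = 54442 ✓



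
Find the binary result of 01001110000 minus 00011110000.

Method 1 - Direct subtraction (column by column from the right: bit − bit − borrow-in; if negative, add 2 and borrow 1 from the next column):
borrow: 01100000000
        01001110000
-       00011110000
-------------------
        00110000000

Method 2 - Add two's complement:
Two's complement of 00011110000: invert → 11100001111, add 1 → 11100010000
  01001110000
+ 11100010000
-------------
 100110000000  (end carry out of the top bit = 1)
Discarding the end carry: 00110000000
Decimal check:
  01001110000 = 512 + 64 + 32 + 16 = 624
  00011110000 = 128 + 64 + 32 + 16 = 240
  624 - 240 = 384, and 00110000000 = 256 + 128 = 384 ✓



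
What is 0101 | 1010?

OR: 1 when either bit is 1
  0101
| 1010
------
  1111
Decimal: 5 | 10 = 15



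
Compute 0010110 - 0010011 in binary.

Method 1 - Direct subtraction (column by column from the right: bit − bit − borrow-in; if negative, add 2 and borrow 1 from the next column):
borrow: 0000110
        0010110
-       0010011
---------------
        0000011

Method 2 - Add two's complement:
Two's complement of 0010011: invert → 1101100, add 1 → 1101101
  0010110
+ 1101101
---------
 10000011  (end carry out of the top bit = 1)
Discarding the end carry: 0000011
Decimal check:
  0010110 = 16 + 4 + 2 = 22
  0010011 = 16 + 2 + 1 = 19
  22 - 19 = 3, and 0000011 = 2 + 1 = 3 ✓



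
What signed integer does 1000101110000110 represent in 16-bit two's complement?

Binary: 1000101110000110
Sign bit: 1 (negative)
Invert: 0111010001111001
Add 1:  0111010001111010
Magnitude: 0111010001111010 = 16384 + 8192 + 4096 + 1024 + 64 + 32 + 16 + 8 + 2 = 29818
Value: -29818



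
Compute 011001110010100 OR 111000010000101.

OR: 1 when either bit is 1
  011001110010100
| 111000010000101
-----------------
  111001110010101
Decimal: 13204 | 28805 = 29589



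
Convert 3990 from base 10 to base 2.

Using repeated division by 2:
3990 ÷ 2 = 1995 remainder 0
1995 ÷ 2 = 997 remainder 1
997 ÷ 2 = 498 remainder 1
498 ÷ 2 = 249 remainder 0
249 ÷ 2 = 124 remainder 1
124 ÷ 2 = 62 remainder 0
62 ÷ 2 = 31 remainder 0
31 ÷ 2 = 15 remainder 1
15 ÷ 2 = 7 remainder 1
7 ÷ 2 = 3 remainder 1
3 ÷ 2 = 1 remainder 1
1 ÷ 2 = 0 remainder 1
Reading remainders bottom to top: 111110010110



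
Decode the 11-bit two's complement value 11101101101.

Binary: 11101101101
Sign bit: 1 (negative)
Invert: 00010010010
Add 1:  00010010011
Magnitude: 00010010011 = 128 + 16 + 2 + 1 = 147
Value: -147



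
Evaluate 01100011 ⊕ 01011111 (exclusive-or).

XOR: 1 when bits differ
  01100011
^ 01011111
----------
  00111100
Decimal: 99 ^ 95 = 60



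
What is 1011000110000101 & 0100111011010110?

AND: 1 only when both bits are 1
  1011000110000101
& 0100111011010110
------------------
  0000000010000100
Decimal: 45445 & 20182 = 132



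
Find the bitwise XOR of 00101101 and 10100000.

XOR: 1 when bits differ
  00101101
^ 10100000
----------
  10001101
Decimal: 45 ^ 160 = 141



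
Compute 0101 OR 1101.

OR: 1 when either bit is 1
  0101
| 1101
------
  1101
Decimal: 5 | 13 = 13



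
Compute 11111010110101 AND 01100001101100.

AND: 1 only when both bits are 1
  11111010110101
& 01100001101100
----------------
  01100000100100
Decimal: 16053 & 6252 = 6180



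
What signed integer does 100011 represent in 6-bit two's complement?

Binary: 100011
Sign bit: 1 (negative)
Invert: 011100
Add 1:  011101
Magnitude: 011101 = 16 + 8 + 4 + 1 = 29
Value: -29



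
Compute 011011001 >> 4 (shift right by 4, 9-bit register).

Original: 011011001 (decimal 217)
Shift right by 4 positions
Drop the 4 low bits; fill with zeros on the left
Result: 000001101 (decimal 13)
Equivalent: 217 >> 4 = 217 ÷ 2^4 = 13



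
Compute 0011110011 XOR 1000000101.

XOR: 1 when bits differ
  0011110011
^ 1000000101
------------
  1011110110
Decimal: 243 ^ 517 = 758



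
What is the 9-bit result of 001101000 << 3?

Original: 001101000 (decimal 104)
Shift left by 3 positions
Append 3 zeros on the right and drop the 3 high bits that overflow the 9-bit width
Result: 101000000 (decimal 320)
Equivalent: 104 << 3 = 104 × 2^3 = 832, truncated to 9 bits = 320



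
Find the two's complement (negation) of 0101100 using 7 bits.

Original: 0101100
Step 1 - Invert all bits: 1010011
Step 2 - Add 1: 1010100
Verification: 0101100 + 1010100 = 10000000; discarding the end carry (carry out of the top bit) leaves the 7-bit value 0000000, as required for x + (-x)



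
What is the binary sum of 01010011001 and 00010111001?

Add column by column from the right: bit + bit + carry-in; write the sum mod 2, carry 1 when the sum is 2 or 3.
carry:  00101110010
        01010011001
+       00010111001
-------------------
       001101010010
(the carry out of the leftmost column, 0, becomes the leading bit)
Decimal check:
  01010011001 = 512 + 128 + 16 + 8 + 1 = 665
  00010111001 = 128 + 32 + 16 + 8 + 1 = 185
  665 + 185 = 850, and 001101010010 = 512 + 256 + 64 + 16 + 2 = 850 ✓



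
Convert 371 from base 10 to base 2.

Using repeated division by 2:
371 ÷ 2 = 185 remainder 1
185 ÷ 2 = 92 remainder 1
92 ÷ 2 = 46 remainder 0
46 ÷ 2 = 23 remainder 0
23 ÷ 2 = 11 remainder 1
11 ÷ 2 = 5 remainder 1
5 ÷ 2 = 2 remainder 1
2 ÷ 2 = 1 remainder 0
1 ÷ 2 = 0 remainder 1
Reading remainders bottom to top: 101110011



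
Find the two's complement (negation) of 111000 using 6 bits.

Original (sign bit 1, negative): 111000
Step 1 - Invert all bits: 000111
Step 2 - Add 1: 001000
Verification: 111000 + 001000 = 1000000; discarding the end carry (carry out of the top bit) leaves the 6-bit value 000000, as required for x + (-x)



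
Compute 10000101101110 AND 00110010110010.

AND: 1 only when both bits are 1
  10000101101110
& 00110010110010
----------------
  00000000100010
Decimal: 8558 & 3250 = 34



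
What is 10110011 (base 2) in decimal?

Sum of powers of 2 for each 1-bit:
2^0 + 2^1 + 2^4 + 2^5 + 2^7
= 1 + 2 + 16 + 32 + 128
= 179



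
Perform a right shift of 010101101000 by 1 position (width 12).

Original: 010101101000 (decimal 1384)
Shift right by 1 position
Drop the 1 low bit; fill with zero on the left
Result: 001010110100 (decimal 692)
Equivalent: 1384 >> 1 = 1384 ÷ 2^1 = 692



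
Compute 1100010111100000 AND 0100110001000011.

AND: 1 only when both bits are 1
  1100010111100000
& 0100110001000011
------------------
  0100010001000000
Decimal: 50656 & 19523 = 17472



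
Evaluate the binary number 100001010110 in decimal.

Sum of powers of 2 for each 1-bit:
2^1 + 2^2 + 2^4 + 2^6 + 2^11
= 2 + 4 + 16 + 64 + 2048
= 2134



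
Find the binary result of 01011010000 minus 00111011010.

Method 1 - Direct subtraction (column by column from the right: bit − bit − borrow-in; if negative, add 2 and borrow 1 from the next column):
borrow: 01111111100
        01011010000
-       00111011010
-------------------
        00011110110

Method 2 - Add two's complement:
Two's complement of 00111011010: invert → 11000100101, add 1 → 11000100110
  01011010000
+ 11000100110
-------------
 100011110110  (end carry out of the top bit = 1)
Discarding the end carry: 00011110110
Decimal check:
  01011010000 = 512 + 128 + 64 + 16 = 720
  00111011010 = 256 + 128 + 64 + 16 + 8 + 2 = 474
  720 - 474 = 246, and 00011110110 = 128 + 64 + 32 + 16 + 4 + 2 = 246 ✓



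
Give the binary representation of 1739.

Using repeated division by 2:
1739 ÷ 2 = 869 remainder 1
869 ÷ 2 = 434 remainder 1
434 ÷ 2 = 217 remainder 0
217 ÷ 2 = 108 remainder 1
108 ÷ 2 = 54 remainder 0
54 ÷ 2 = 27 remainder 0
27 ÷ 2 = 13 remainder 1
13 ÷ 2 = 6 remainder 1
6 ÷ 2 = 3 remainder 0
3 ÷ 2 = 1 remainder 1
1 ÷ 2 = 0 remainder 1
Reading remainders bottom to top: 11011001011



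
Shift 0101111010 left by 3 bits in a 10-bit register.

Original: 0101111010 (decimal 378)
Shift left by 3 positions
Append 3 zeros on the right and drop the 3 high bits that overflow the 10-bit width
Result: 1111010000 (decimal 976)
Equivalent: 378 << 3 = 378 × 2^3 = 3024, truncated to 10 bits = 976



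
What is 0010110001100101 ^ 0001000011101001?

XOR: 1 when bits differ
  0010110001100101
^ 0001000011101001
------------------
  0011110010001100
Decimal: 11365 ^ 4329 = 15500



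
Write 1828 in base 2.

Using repeated division by 2:
1828 ÷ 2 = 914 remainder 0
914 ÷ 2 = 457 remainder 0
457 ÷ 2 = 228 remainder 1
228 ÷ 2 = 114 remainder 0
114 ÷ 2 = 57 remainder 0
57 ÷ 2 = 28 remainder 1
28 ÷ 2 = 14 remainder 0
14 ÷ 2 = 7 remainder 0
7 ÷ 2 = 3 remainder 1
3 ÷ 2 = 1 remainder 1
1 ÷ 2 = 0 remainder 1
Reading remainders bottom to top: 11100100100



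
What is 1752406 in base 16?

Using repeated division by 16 (digits 10–15 are A–F):
1752406 ÷ 16 = 109525 remainder 6
109525 ÷ 16 = 6845 remainder 5
6845 ÷ 16 = 427 remainder 13 (D)
427 ÷ 16 = 26 remainder 11 (B)
26 ÷ 16 = 1 remainder 10 (A)
1 ÷ 16 = 0 remainder 1
Reading remainders bottom to top: 1ABD56



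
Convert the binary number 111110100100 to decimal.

Sum of powers of 2 for each 1-bit:
2^2 + 2^5 + 2^7 + 2^8 + 2^9 + 2^10 + 2^11
= 4 + 32 + 128 + 256 + 512 + 1024 + 2048
= 4004



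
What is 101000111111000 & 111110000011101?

AND: 1 only when both bits are 1
  101000111111000
& 111110000011101
-----------------
  101000000011000
Decimal: 20984 & 31773 = 20504



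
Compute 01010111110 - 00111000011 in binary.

Method 1 - Direct subtraction (column by column from the right: bit − bit − borrow-in; if negative, add 2 and borrow 1 from the next column):
borrow: 01110000110
        01010111110
-       00111000011
-------------------
        00011111011

Method 2 - Add two's complement:
Two's complement of 00111000011: invert → 11000111100, add 1 → 11000111101
  01010111110
+ 11000111101
-------------
 100011111011  (end carry out of the top bit = 1)
Discarding the end carry: 00011111011
Decimal check:
  01010111110 = 512 + 128 + 32 + 16 + 8 + 4 + 2 = 702
  00111000011 = 256 + 128 + 64 + 2 + 1 = 451
  702 - 451 = 251, and 00011111011 = 128 + 64 + 32 + 16 + 8 + 2 + 1 = 251 ✓



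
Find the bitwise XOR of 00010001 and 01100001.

XOR: 1 when bits differ
  00010001
^ 01100001
----------
  01110000
Decimal: 17 ^ 97 = 112



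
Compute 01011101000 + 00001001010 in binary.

Add column by column from the right: bit + bit + carry-in; write the sum mod 2, carry 1 when the sum is 2 or 3.
carry:  00110010000
        01011101000
+       00001001010
-------------------
       001100110010
(the carry out of the leftmost column, 0, becomes the leading bit)
Decimal check:
  01011101000 = 512 + 128 + 64 + 32 + 8 = 744
  00001001010 = 64 + 8 + 2 = 74
  744 + 74 = 818, and 001100110010 = 512 + 256 + 32 + 16 + 2 = 818 ✓



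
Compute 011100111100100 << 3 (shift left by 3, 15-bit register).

Original: 011100111100100 (decimal 14820)
Shift left by 3 positions
Append 3 zeros on the right and drop the 3 high bits that overflow the 15-bit width
Result: 100111100100000 (decimal 20256)
Equivalent: 14820 << 3 = 14820 × 2^3 = 118560, truncated to 15 bits = 20256



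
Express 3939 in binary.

Using repeated division by 2:
3939 ÷ 2 = 1969 remainder 1
1969 ÷ 2 = 984 remainder 1
984 ÷ 2 = 492 remainder 0
492 ÷ 2 = 246 remainder 0
246 ÷ 2 = 123 remainder 0
123 ÷ 2 = 61 remainder 1
61 ÷ 2 = 30 remainder 1
30 ÷ 2 = 15 remainder 0
15 ÷ 2 = 7 remainder 1
7 ÷ 2 = 3 remainder 1
3 ÷ 2 = 1 remainder 1
1 ÷ 2 = 0 remainder 1
Reading remainders bottom to top: 111101100011



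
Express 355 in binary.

Using repeated division by 2:
355 ÷ 2 = 177 remainder 1
177 ÷ 2 = 88 remainder 1
88 ÷ 2 = 44 remainder 0
44 ÷ 2 = 22 remainder 0
22 ÷ 2 = 11 remainder 0
11 ÷ 2 = 5 remainder 1
5 ÷ 2 = 2 remainder 1
2 ÷ 2 = 1 remainder 0
1 ÷ 2 = 0 remainder 1
Reading remainders bottom to top: 101100011



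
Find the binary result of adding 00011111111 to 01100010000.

Add column by column from the right: bit + bit + carry-in; write the sum mod 2, carry 1 when the sum is 2 or 3.
carry:  11111100000
        00011111111
+       01100010000
-------------------
       010000001111
(the carry out of the leftmost column, 0, becomes the leading bit)
Decimal check:
  00011111111 = 128 + 64 + 32 + 16 + 8 + 4 + 2 + 1 = 255
  01100010000 = 512 + 256 + 16 = 784
  255 + 784 = 1039, and 010000001111 = 1024 + 8 + 4 + 2 + 1 = 1039 ✓



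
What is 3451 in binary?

Using repeated division by 2:
3451 ÷ 2 = 1725 remainder 1
1725 ÷ 2 = 862 remainder 1
862 ÷ 2 = 431 remainder 0
431 ÷ 2 = 215 remainder 1
215 ÷ 2 = 107 remainder 1
107 ÷ 2 = 53 remainder 1
53 ÷ 2 = 26 remainder 1
26 ÷ 2 = 13 remainder 0
13 ÷ 2 = 6 remainder 1
6 ÷ 2 = 3 remainder 0
3 ÷ 2 = 1 remainder 1
1 ÷ 2 = 0 remainder 1
Reading remainders bottom to top: 110101111011



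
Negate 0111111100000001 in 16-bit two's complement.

Original: 0111111100000001
Step 1 - Invert all bits: 1000000011111110
Step 2 - Add 1: 1000000011111111
Verification: 0111111100000001 + 1000000011111111 = 10000000000000000; discarding the end carry (carry out of the top bit) leaves the 16-bit value 0000000000000000, as required for x + (-x)



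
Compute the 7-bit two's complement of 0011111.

Original: 0011111
Step 1 - Invert all bits: 1100000
Step 2 - Add 1: 1100001
Verification: 0011111 + 1100001 = 10000000; discarding the end carry (carry out of the top bit) leaves the 7-bit value 0000000, as required for x + (-x)



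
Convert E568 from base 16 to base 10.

Expand by place value (powers of 16):
Digit values: E = 14
E568 = 14 × 16^3 + 5 × 16^2 + 6 × 16^1 + 8 × 16^0
= 14 × 4096 + 5 × 256 + 6 × 16 + 8 × 1
= 57344 + 1280 + 96 + 8
= 58728



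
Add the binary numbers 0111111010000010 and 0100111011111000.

Add column by column from the right: bit + bit + carry-in; write the sum mod 2, carry 1 when the sum is 2 or 3.
carry:  1111110100000000
        0111111010000010
+       0100111011111000
------------------------
       01100110101111010
(the carry out of the leftmost column, 0, becomes the leading bit)
Decimal check:
  0111111010000010 = 16384 + 8192 + 4096 + 2048 + 1024 + 512 + 128 + 2 = 32386
  0100111011111000 = 16384 + 2048 + 1024 + 512 + 128 + 64 + 32 + 16 + 8 = 20216
  32386 + 20216 = 52602, and 01100110101111010 = 32768 + 16384 + 2048 + 1024 + 256 + 64 + 32 + 16 + 8 + 2 = 52602 ✓



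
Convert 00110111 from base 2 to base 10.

Sum of powers of 2 for each 1-bit:
2^0 + 2^1 + 2^2 + 2^4 + 2^5
= 1 + 2 + 4 + 16 + 32
= 55



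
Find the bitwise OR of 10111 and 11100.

OR: 1 when either bit is 1
  10111
| 11100
-------
  11111
Decimal: 23 | 28 = 31



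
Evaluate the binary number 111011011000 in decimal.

Sum of powers of 2 for each 1-bit:
2^3 + 2^4 + 2^6 + 2^7 + 2^9 + 2^10 + 2^11
= 8 + 16 + 64 + 128 + 512 + 1024 + 2048
= 3800



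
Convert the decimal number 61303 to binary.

Using repeated division by 2:
61303 ÷ 2 = 30651 remainder 1
30651 ÷ 2 = 15325 remainder 1
15325 ÷ 2 = 7662 remainder 1
7662 ÷ 2 = 3831 remainder 0
3831 ÷ 2 = 1915 remainder 1
1915 ÷ 2 = 957 remainder 1
957 ÷ 2 = 478 remainder 1
478 ÷ 2 = 239 remainder 0
239 ÷ 2 = 119 remainder 1
119 ÷ 2 = 59 remainder 1
59 ÷ 2 = 29 remainder 1
29 ÷ 2 = 14 remainder 1
14 ÷ 2 = 7 remainder 0
7 ÷ 2 = 3 remainder 1
3 ÷ 2 = 1 remainder 1
1 ÷ 2 = 0 remainder 1
Reading remainders bottom to top: 1110111101110111



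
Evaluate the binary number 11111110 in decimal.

Sum of powers of 2 for each 1-bit:
2^1 + 2^2 + 2^3 + 2^4 + 2^5 + 2^6 + 2^7
= 2 + 4 + 8 + 16 + 32 + 64 + 128
= 254



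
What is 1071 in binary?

Using repeated division by 2:
1071 ÷ 2 = 535 remainder 1
535 ÷ 2 = 267 remainder 1
267 ÷ 2 = 133 remainder 1
133 ÷ 2 = 66 remainder 1
66 ÷ 2 = 33 remainder 0
33 ÷ 2 = 16 remainder 1
16 ÷ 2 = 8 remainder 0
8 ÷ 2 = 4 remainder 0
4 ÷ 2 = 2 remainder 0
2 ÷ 2 = 1 remainder 0
1 ÷ 2 = 0 remainder 1
Reading remainders bottom to top: 10000101111



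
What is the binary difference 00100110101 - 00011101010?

Method 1 - Direct subtraction (column by column from the right: bit − bit − borrow-in; if negative, add 2 and borrow 1 from the next column):
borrow: 00110010100
        00100110101
-       00011101010
-------------------
        00001001011

Method 2 - Add two's complement:
Two's complement of 00011101010: invert → 11100010101, add 1 → 11100010110
  00100110101
+ 11100010110
-------------
 100001001011  (end carry out of the top bit = 1)
Discarding the end carry: 00001001011
Decimal check:
  00100110101 = 256 + 32 + 16 + 4 + 1 = 309
  00011101010 = 128 + 64 + 32 + 8 + 2 = 234
  309 - 234 = 75, and 00001001011 = 64 + 8 + 2 + 1 = 75 ✓



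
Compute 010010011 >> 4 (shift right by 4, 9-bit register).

Original: 010010011 (decimal 147)
Shift right by 4 positions
Drop the 4 low bits; fill with zeros on the left
Result: 000001001 (decimal 9)
Equivalent: 147 >> 4 = 147 ÷ 2^4 = 9



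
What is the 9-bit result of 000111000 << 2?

Original: 000111000 (decimal 56)
Shift left by 2 positions
Append 2 zeros on the right
Result: 011100000 (decimal 224)
Equivalent: 56 << 2 = 56 × 2^2 = 224



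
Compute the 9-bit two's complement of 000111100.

Original: 000111100
Step 1 - Invert all bits: 111000011
Step 2 - Add 1: 111000100
Verification: 000111100 + 111000100 = 1000000000; discarding the end carry (carry out of the top bit) leaves the 9-bit value 000000000, as required for x + (-x)



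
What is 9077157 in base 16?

Using repeated division by 16 (digits 10–15 are A–F):
9077157 ÷ 16 = 567322 remainder 5
567322 ÷ 16 = 35457 remainder 10 (A)
35457 ÷ 16 = 2216 remainder 1
2216 ÷ 16 = 138 remainder 8
138 ÷ 16 = 8 remainder 10 (A)
8 ÷ 16 = 0 remainder 8
Reading remainders bottom to top: 8A81A5



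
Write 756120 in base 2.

Using repeated division by 2:
756120 ÷ 2 = 378060 remainder 0
378060 ÷ 2 = 189030 remainder 0
189030 ÷ 2 = 94515 remainder 0
94515 ÷ 2 = 47257 remainder 1
47257 ÷ 2 = 23628 remainder 1
23628 ÷ 2 = 11814 remainder 0
11814 ÷ 2 = 5907 remainder 0
5907 ÷ 2 = 2953 remainder 1
2953 ÷ 2 = 1476 remainder 1
1476 ÷ 2 = 738 remainder 0
738 ÷ 2 = 369 remainder 0
369 ÷ 2 = 184 remainder 1
184 ÷ 2 = 92 remainder 0
92 ÷ 2 = 46 remainder 0
46 ÷ 2 = 23 remainder 0
23 ÷ 2 = 11 remainder 1
11 ÷ 2 = 5 remainder 1
5 ÷ 2 = 2 remainder 1
2 ÷ 2 = 1 remainder 0
1 ÷ 2 = 0 remainder 1
Reading remainders bottom to top: 10111000100110011000



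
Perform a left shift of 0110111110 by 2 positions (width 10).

Original: 0110111110 (decimal 446)
Shift left by 2 positions
Append 2 zeros on the right and drop the 2 high bits that overflow the 10-bit width
Result: 1011111000 (decimal 760)
Equivalent: 446 << 2 = 446 × 2^2 = 1784, truncated to 10 bits = 760



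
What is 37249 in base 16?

Using repeated division by 16 (digits 10–15 are A–F):
37249 ÷ 16 = 2328 remainder 1
2328 ÷ 16 = 145 remainder 8
145 ÷ 16 = 9 remainder 1
9 ÷ 16 = 0 remainder 9
Reading remainders bottom to top: 9181



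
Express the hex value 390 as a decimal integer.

Expand by place value (powers of 16):
390 = 3 × 16^2 + 9 × 16^1 + 0 × 16^0
= 3 × 256 + 9 × 16 + 0 × 1
= 768 + 144 + 0
= 912



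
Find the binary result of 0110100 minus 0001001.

Method 1 - Direct subtraction (column by column from the right: bit − bit − borrow-in; if negative, add 2 and borrow 1 from the next column):
borrow: 0010110
        0110100
-       0001001
---------------
        0101011

Method 2 - Add two's complement:
Two's complement of 0001001: invert → 1110110, add 1 → 1110111
  0110100
+ 1110111
---------
 10101011  (end carry out of the top bit = 1)
Discarding the end carry: 0101011
Decimal check:
  0110100 = 32 + 16 + 4 = 52
  0001001 = 8 + 1 = 9
  52 - 9 = 43, and 0101011 = 32 + 8 + 2 + 1 = 43 ✓



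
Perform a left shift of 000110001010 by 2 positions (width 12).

Original: 000110001010 (decimal 394)
Shift left by 2 positions
Append 2 zeros on the right
Result: 011000101000 (decimal 1576)
Equivalent: 394 << 2 = 394 × 2^2 = 1576



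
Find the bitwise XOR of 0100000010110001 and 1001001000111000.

XOR: 1 when bits differ
  0100000010110001
^ 1001001000111000
------------------
  1101001010001001
Decimal: 16561 ^ 37432 = 53897



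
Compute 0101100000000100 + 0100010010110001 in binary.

Add column by column from the right: bit + bit + carry-in; write the sum mod 2, carry 1 when the sum is 2 or 3.
carry:  1000000000000000
        0101100000000100
+       0100010010110001
------------------------
       01001110010110101
(the carry out of the leftmost column, 0, becomes the leading bit)
Decimal check:
  0101100000000100 = 16384 + 4096 + 2048 + 4 = 22532
  0100010010110001 = 16384 + 1024 + 128 + 32 + 16 + 1 = 17585
  22532 + 17585 = 40117, and 01001110010110101 = 32768 + 4096 + 2048 + 1024 + 128 + 32 + 16 + 4 + 1 = 40117 ✓



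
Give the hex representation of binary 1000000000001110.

Group into 4-bit nibbles from right:
  1000 = 8
  0000 = 0
  0000 = 0
  1110 = E
Result: 800E



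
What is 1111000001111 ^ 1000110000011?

XOR: 1 when bits differ
  1111000001111
^ 1000110000011
---------------
  0111110001100
Decimal: 7695 ^ 4483 = 3980



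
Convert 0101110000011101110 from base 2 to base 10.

Sum of powers of 2 for each 1-bit:
2^1 + 2^2 + 2^3 + 2^5 + 2^6 + 2^7 + 2^13 + 2^14 + 2^15 + 2^17
= 2 + 4 + 8 + 32 + 64 + 128 + 8192 + 16384 + 32768 + 131072
= 188654



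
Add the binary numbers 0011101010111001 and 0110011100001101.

Add column by column from the right: bit + bit + carry-in; write the sum mod 2, carry 1 when the sum is 2 or 3.
carry:  1111110001110010
        0011101010111001
+       0110011100001101
------------------------
       01010000111000110
(the carry out of the leftmost column, 0, becomes the leading bit)
Decimal check:
  0011101010111001 = 8192 + 4096 + 2048 + 512 + 128 + 32 + 16 + 8 + 1 = 15033
  0110011100001101 = 16384 + 8192 + 1024 + 512 + 256 + 8 + 4 + 1 = 26381
  15033 + 26381 = 41414, and 01010000111000110 = 32768 + 8192 + 256 + 128 + 64 + 4 + 2 = 41414 ✓



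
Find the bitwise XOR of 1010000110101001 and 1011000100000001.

XOR: 1 when bits differ
  1010000110101001
^ 1011000100000001
------------------
  0001000010101000
Decimal: 41385 ^ 45313 = 4264



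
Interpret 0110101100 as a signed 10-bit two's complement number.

Binary: 0110101100
Sign bit: 0 (non-negative)
Read directly as an unsigned value:
0110101100 = 256 + 128 + 32 + 8 + 4 = 428
Value: 428

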